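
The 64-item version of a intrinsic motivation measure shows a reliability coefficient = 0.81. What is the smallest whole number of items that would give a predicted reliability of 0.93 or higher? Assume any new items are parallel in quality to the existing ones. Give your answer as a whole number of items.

Invert Spearman-Brown to solve for n:
n = r*(1 − r) / [ r (1 − r*) ]
n = 0.93(1 − 0.81) / [0.81(1 − 0.93)]
n = 0.1767 / 0.0567 ≈ 3.1164
3.1164 × 64 = 199.45 → 200 items

200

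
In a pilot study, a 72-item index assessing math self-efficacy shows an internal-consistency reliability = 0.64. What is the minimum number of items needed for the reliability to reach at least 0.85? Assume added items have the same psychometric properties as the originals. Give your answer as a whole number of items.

230

n = 0.85 × (1 − 0.64) / [ 0.64 × (1 − 0.85) ]
n = 0.3060 / 0.0960 ≈ 3.1875
3.1875 × 72 = 229.50 → 230 items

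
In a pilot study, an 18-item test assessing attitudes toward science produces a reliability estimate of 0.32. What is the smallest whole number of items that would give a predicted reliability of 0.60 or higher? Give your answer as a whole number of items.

58

Spearman-Brown solved for the length factor n:
n = r*(1 − r) / [ r (1 − r*) ]
n = [0.60 × 0.68] / [0.32 × 0.40]
n = 0.4080 / 0.1280 ≈ 3.1875
3.1875 × 18 = 57.38 → 58 items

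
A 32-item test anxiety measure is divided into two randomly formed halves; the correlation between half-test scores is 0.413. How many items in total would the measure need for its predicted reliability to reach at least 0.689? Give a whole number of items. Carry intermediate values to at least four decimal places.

51

Corrected full-test reliability: r_full = 2 × 0.413 / (1 + 0.413) ≈ 0.5846
n = r_tgt(1 − r_full) / [r_full(1 − r_tgt)] = 0.689 × 0.4154 / (0.5846 × 0.311) ≈ 1.5742
Required items = 1.5742 × 32 = 50.37, so 51 items.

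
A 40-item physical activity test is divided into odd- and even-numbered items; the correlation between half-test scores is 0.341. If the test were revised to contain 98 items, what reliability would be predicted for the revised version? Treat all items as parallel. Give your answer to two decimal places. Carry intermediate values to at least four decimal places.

0.72

First correct the split-half correlation to full-test reliability: r_full = 2 × 0.341 / (1 + 0.341) ≈ 0.5086
Length factor from 40 to 98 items: n = 98/40 = 2.4500
r_new = n·r_full / (1 + (n − 1)·r_full) = 1.2461 / 1.7375 ≈ 0.7172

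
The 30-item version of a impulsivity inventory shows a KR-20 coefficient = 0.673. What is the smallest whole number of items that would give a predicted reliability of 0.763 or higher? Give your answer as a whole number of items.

47

n = 0.763 × (1 − 0.673) / [ 0.673 × (1 − 0.763) ]
n = 0.249501 / 0.159501 ≈ 1.5643
So the test needs 1.5643 × 30 ≈ 46.93 items; rounding up, 47.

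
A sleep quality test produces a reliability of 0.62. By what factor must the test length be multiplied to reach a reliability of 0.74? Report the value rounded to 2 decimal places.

1.74

n = 0.74 × (1 − 0.62) / [ 0.62 × (1 − 0.74) ]
n = 0.2812 / 0.1612 ≈ 1.7444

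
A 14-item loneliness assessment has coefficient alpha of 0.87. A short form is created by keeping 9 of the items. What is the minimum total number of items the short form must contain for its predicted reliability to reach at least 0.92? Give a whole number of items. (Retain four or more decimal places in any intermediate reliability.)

25

Short-form reliability: n = 9/14 = 0.6429; r_9 = n·r/(1+(n−1)r) ≈ 0.8114
Length factor from the short form to reach 0.92: n' = 0.92(1 − 0.8114) / [0.8114(1 − 0.92)] ≈ 2.6730
Items = 2.6730 × 9 ≈ 24.06 → 25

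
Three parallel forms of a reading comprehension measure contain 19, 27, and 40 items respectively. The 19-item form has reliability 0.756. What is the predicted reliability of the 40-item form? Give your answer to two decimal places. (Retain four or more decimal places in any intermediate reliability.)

0.87

The 27-item form is not needed; work directly from the 19-item form with n = 40/19 = 2.1053.
r_{40} = n·r / (1 + (n − 1)·r) = 1.5916 / 1.8356 ≈ 0.8671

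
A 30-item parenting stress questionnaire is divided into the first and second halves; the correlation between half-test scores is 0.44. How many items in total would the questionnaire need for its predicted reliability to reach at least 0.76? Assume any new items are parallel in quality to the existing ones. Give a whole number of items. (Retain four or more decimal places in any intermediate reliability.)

r_full = 2(0.44)/(1 + 0.44) = 0.6111
n = r_tgt(1 − r_full) / [r_full(1 − r_tgt)] = 0.76 × 0.3889 / (0.6111 × 0.24) ≈ 2.0152
Items = 2.0152 × 30 ≈ 60.46 → 61

61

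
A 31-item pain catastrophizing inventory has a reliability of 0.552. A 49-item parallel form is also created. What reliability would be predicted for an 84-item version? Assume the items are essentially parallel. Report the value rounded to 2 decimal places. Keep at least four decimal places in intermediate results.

The 49-item form is not needed; work directly from the 31-item form with n = 84/31 = 2.7097.
r_{84} = n·r / (1 + (n − 1)·r) = 1.4958 / 1.9438 ≈ 0.7695

0.77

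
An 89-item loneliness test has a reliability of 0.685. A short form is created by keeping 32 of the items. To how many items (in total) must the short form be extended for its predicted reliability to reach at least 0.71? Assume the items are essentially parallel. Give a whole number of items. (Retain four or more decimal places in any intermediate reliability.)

First, r for the 32-item form: n = 32/89 = 0.3596, so r_32 = 0.3596·0.685/(1 + (0.3596 − 1)·0.685) = 0.4388
Then solve for n' with r_old = 0.4388, r_target = 0.71: n' = 0.71(1 − 0.4388)/[0.4388(1 − 0.71)] = 3.1312
Items = 3.1312 × 32 ≈ 100.20 → 101

101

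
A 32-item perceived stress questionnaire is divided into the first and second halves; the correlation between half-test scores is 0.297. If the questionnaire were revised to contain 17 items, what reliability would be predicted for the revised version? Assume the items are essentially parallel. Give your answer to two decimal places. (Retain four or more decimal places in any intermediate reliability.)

First correct the split-half correlation to full-test reliability: r_full = 2 × 0.297 / (1 + 0.297) ≈ 0.4580
Length factor from 32 to 17 items: n = 17/32 = 0.5312
r_new = n·r_full / (1 + (n − 1)·r_full) = 0.2433 / 0.7853 ≈ 0.3098

0.31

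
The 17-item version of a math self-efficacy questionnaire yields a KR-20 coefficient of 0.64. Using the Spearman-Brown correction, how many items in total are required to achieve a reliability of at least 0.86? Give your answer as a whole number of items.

59

Spearman-Brown solved for the length factor n:
n = r*(1 − r) / [ r (1 − r*) ]
n = 0.86 × (1 − 0.64) / [ 0.64 × (1 − 0.86) ]
  = 0.3096 / 0.0896 = 3.4554
3.4554 × 17 = 58.74 → 59 items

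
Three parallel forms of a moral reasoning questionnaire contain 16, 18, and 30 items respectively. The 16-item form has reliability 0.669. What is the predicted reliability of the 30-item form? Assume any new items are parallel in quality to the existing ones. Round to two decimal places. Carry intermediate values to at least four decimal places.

0.79

The 18-item form is not needed; work directly from the 16-item form with n = 30/16 = 1.8750.
r_{30} = n·r / (1 + (n − 1)·r) = 1.2544 / 1.5854 ≈ 0.7912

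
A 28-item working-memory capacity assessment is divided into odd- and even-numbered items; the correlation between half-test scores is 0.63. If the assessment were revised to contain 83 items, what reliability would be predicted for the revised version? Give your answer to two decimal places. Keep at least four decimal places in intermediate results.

First correct the split-half correlation to full-test reliability: r_full = 2 × 0.63 / (1 + 0.63) ≈ 0.7730
Then adjust to 83 items: n = 83/28 = 2.9643
r_new = n·r_full / (1 + (n − 1)·r_full) = 2.2914 / 2.5184 ≈ 0.9099

0.91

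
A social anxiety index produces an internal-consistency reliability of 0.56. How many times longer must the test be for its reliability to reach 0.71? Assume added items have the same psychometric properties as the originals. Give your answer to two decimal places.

n = 0.71(1 − 0.56) / [0.56(1 − 0.71)]
n = 0.3124 / 0.1624 ≈ 1.9236

1.92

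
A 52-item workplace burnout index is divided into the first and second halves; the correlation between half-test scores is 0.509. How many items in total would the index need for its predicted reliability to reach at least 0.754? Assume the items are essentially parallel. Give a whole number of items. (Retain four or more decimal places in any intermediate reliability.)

77

Corrected full-test reliability: r_full = 2 × 0.509 / (1 + 0.509) ≈ 0.6746
n = r_tgt(1 − r_full) / [r_full(1 − r_tgt)] = 0.754 × 0.3254 / (0.6746 × 0.246) ≈ 1.4785
Items = 1.4785 × 52 ≈ 76.88 → 77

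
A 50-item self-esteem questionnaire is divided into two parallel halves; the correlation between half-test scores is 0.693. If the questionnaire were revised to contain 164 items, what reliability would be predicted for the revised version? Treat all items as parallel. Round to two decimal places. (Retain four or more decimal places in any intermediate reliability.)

Full-test reliability from the split-half r: r_full = 2(0.693)/(1 + 0.693) = 0.8187
Length factor from 50 to 164 items: n = 164/50 = 3.2800
r_new = n·r_full / (1 + (n − 1)·r_full) = 2.6853 / 2.8666 ≈ 0.9368

0.94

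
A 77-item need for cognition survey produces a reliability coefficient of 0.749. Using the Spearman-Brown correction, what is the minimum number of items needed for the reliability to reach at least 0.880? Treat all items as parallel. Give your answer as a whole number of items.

Rearranging the Spearman-Brown formula for n,
n = r_target (1 − r_old) / [ r_old (1 − r_target) ]
n = 0.880 × (1 − 0.749) / [ 0.749 × (1 − 0.880) ]
n = 0.220880 / 0.089880 ≈ 2.4575
Items needed = n × 77 = 2.4575 × 77 ≈ 189.23 → round up to 190

190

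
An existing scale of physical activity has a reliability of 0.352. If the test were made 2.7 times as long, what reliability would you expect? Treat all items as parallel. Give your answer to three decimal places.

By Spearman-Brown, r_new = n r / (1 + (n − 1) r).
r_new = 2.7·0.352 / [1 + (2.7 − 1)·0.352]
r_new = 0.9504 / 1.5984 ≈ 0.5946

0.595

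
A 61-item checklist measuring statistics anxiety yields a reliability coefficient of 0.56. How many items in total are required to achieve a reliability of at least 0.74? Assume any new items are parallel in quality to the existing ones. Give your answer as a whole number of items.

Spearman-Brown solved for the length factor n:
n = r*(1 − r) / [ r (1 − r*) ]
n = 0.74(1 − 0.56) / [0.56(1 − 0.74)]
n = 0.3256 / 0.1456 ≈ 2.2363
Items needed = n × 61 = 2.2363 × 61 ≈ 136.41 → round up to 137

137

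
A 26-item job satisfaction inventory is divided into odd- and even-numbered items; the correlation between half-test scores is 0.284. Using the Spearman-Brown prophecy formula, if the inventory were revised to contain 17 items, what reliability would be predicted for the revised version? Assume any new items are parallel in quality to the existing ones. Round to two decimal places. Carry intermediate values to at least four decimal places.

0.34

First correct the split-half correlation to full-test reliability: r_full = 2 × 0.284 / (1 + 0.284) ≈ 0.4424
Then adjust to 17 items: n = 17/26 = 0.6538
r_new = n·r_full / (1 + (n − 1)·r_full) = 0.2892 / 0.8468 ≈ 0.3415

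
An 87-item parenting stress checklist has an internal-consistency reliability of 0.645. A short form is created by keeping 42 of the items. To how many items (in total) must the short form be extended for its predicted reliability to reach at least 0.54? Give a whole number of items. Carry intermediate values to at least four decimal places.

57

First, r for the 42-item form: n = 42/87 = 0.4828, so r_42 = 0.4828·0.645/(1 + (0.4828 − 1)·0.645) = 0.4673
Length factor from the short form to reach 0.54: n' = 0.54(1 − 0.4673) / [0.4673(1 − 0.54)] ≈ 1.3382
Items = 1.3382 × 42 ≈ 56.20 → 57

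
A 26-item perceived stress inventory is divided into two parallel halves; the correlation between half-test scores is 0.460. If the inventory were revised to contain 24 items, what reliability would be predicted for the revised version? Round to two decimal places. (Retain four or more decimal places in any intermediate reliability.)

0.61

Spearman-Brown correction (n = 2): r_full = 2·0.460/(1 + 0.460) = 0.6301
Then adjust to 24 items: n = 24/26 = 0.9231
r_new = n·r_full / (1 + (n − 1)·r_full) = 0.5816 / 0.9515 ≈ 0.6112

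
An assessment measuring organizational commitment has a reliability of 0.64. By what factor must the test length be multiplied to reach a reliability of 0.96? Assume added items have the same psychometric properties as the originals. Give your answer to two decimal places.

n = 0.96 × (1 − 0.64) / [ 0.64 × (1 − 0.96) ]
  = 0.3456 / 0.0256 = 13.5000

13.50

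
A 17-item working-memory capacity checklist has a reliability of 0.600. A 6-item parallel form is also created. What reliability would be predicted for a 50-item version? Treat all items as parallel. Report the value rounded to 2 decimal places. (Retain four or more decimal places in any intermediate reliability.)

0.82

The 6-item form is not needed; work directly from the 17-item form with n = 50/17 = 2.9412.
r_{50} = n·r / (1 + (n − 1)·r) = 1.7647 / 2.1647 ≈ 0.8152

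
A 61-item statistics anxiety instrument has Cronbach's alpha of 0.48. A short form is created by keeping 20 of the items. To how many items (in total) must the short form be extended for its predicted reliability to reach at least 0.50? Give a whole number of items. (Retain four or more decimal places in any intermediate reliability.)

Short-form reliability: n = 20/61 = 0.3279; r_20 = n·r/(1+(n−1)r) ≈ 0.2323
Length factor from the short form to reach 0.50: n' = 0.50(1 − 0.2323) / [0.2323(1 − 0.50)] ≈ 3.3048
Total items = 3.3048 × 20 = 66.10, rounded up to 67.

67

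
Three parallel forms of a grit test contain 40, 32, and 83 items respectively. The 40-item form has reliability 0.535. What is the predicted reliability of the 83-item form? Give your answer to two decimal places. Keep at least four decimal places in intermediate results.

The 32-item form is not needed; work directly from the 40-item form with n = 83/40 = 2.0750.
r_{83} = n·r / (1 + (n − 1)·r) = 1.1101 / 1.5751 ≈ 0.7048

0.70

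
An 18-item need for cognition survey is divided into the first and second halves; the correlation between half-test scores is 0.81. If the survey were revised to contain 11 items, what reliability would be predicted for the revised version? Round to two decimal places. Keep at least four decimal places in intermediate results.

Full-test reliability from the split-half r: r_full = 2(0.81)/(1 + 0.81) = 0.8950
Length factor from 18 to 11 items: n = 11/18 = 0.6111
r_new = n·r_full / (1 + (n − 1)·r_full) = 0.5469 / 0.6519 ≈ 0.8389

0.84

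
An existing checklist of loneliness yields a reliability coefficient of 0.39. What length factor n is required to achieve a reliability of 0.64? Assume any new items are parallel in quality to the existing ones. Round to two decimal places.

n = [0.64 × 0.61] / [0.39 × 0.36]
  = 0.3904 / 0.1404 = 2.7806

2.78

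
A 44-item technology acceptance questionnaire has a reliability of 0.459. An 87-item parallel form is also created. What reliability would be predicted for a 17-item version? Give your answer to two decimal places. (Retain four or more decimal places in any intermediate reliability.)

The 87-item form is not needed; work directly from the 44-item form with n = 17/44 = 0.3864.
r_{17} = n·r / (1 + (n − 1)·r) = 0.1774 / 0.7184 ≈ 0.2469

0.25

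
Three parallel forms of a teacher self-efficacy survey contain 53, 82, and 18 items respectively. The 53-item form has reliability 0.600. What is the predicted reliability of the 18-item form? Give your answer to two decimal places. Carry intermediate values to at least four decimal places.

Only the ratio of lengths matters: n = 18/53 = 0.3396
r_{18} = n·r / (1 + (n − 1)·r) = 0.2038 / 0.6038 ≈ 0.3375

0.34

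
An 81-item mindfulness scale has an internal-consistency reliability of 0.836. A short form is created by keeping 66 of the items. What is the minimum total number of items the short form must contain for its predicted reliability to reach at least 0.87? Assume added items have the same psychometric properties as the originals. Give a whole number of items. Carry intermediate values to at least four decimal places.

Short-form reliability: n = 66/81 = 0.8148; r_66 = n·r/(1+(n−1)r) ≈ 0.8060
Length factor from the short form to reach 0.87: n' = 0.87(1 − 0.8060) / [0.8060(1 − 0.87)] ≈ 1.6108
Total items = 1.6108 × 66 = 106.31, rounded up to 107.

107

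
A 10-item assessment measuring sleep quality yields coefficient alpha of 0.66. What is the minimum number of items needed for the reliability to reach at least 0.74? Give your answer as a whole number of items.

n = 0.74 × (1 − 0.66) / [ 0.66 × (1 − 0.74) ]
  = 0.2516 / 0.1716 = 1.4662
1.4662 × 10 = 14.66 → 15 items

15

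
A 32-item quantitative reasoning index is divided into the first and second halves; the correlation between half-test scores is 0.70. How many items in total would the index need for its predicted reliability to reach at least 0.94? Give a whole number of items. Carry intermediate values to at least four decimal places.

108

Corrected full-test reliability: r_full = 2 × 0.70 / (1 + 0.70) ≈ 0.8235
Solve Spearman-Brown for n: n = 0.94(1 − 0.8235) / [0.8235(1 − 0.94)] = 3.3578
Required items = 3.3578 × 32 = 107.45, so 108 items.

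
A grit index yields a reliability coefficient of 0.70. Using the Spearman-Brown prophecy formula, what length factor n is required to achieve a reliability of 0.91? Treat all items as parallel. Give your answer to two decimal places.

n = [0.91 × 0.30] / [0.70 × 0.09]
n = 0.2730 / 0.0630 ≈ 4.3333

4.33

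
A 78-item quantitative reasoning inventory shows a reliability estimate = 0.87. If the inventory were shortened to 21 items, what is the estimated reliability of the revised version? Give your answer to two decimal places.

0.64

The new length is 21/78 = 0.2692 times the old.
r_new = 0.2692·0.87 / [1 + (0.2692 − 1)·0.87]
     = 0.2342 / 0.3642 = 0.6431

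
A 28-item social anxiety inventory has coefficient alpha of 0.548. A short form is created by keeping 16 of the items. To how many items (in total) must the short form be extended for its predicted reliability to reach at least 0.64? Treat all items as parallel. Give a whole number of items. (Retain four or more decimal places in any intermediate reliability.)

First, r for the 16-item form: n = 16/28 = 0.5714, so r_16 = 0.5714·0.548/(1 + (0.5714 − 1)·0.548) = 0.4092
Length factor from the short form to reach 0.64: n' = 0.64(1 − 0.4092) / [0.4092(1 − 0.64)] ≈ 2.5667
Items = 2.5667 × 16 ≈ 41.07 → 42

42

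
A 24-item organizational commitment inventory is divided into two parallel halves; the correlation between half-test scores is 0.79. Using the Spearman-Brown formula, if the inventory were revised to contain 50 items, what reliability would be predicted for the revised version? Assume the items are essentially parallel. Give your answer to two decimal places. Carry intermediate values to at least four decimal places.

0.94

Spearman-Brown correction (n = 2): r_full = 2·0.79/(1 + 0.79) = 0.8827
Length factor from 24 to 50 items: n = 50/24 = 2.0833
r_new = n·r_full / (1 + (n − 1)·r_full) = 1.8389 / 1.9562 ≈ 0.9400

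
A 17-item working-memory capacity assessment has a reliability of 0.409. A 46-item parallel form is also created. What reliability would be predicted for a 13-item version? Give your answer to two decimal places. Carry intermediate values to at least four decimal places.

0.35

Only the ratio of lengths matters: n = 13/17 = 0.7647
r_{13} = n·r / (1 + (n − 1)·r) = 0.3128 / 0.9038 ≈ 0.3461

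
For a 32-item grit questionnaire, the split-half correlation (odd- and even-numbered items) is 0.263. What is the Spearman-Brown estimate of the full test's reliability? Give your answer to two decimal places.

0.42

The full test is twice the length of either half (n = 2).
r_full = 2r_hh / (1 + r_hh) = 2 × 0.263 / (1 + 0.263)
r_full = 0.5260 / 1.2630 ≈ 0.4165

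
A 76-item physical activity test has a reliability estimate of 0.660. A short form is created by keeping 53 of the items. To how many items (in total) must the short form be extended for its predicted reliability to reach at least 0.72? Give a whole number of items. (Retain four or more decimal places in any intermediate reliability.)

101

First, r for the 53-item form: n = 53/76 = 0.6974, so r_53 = 0.6974·0.660/(1 + (0.6974 − 1)·0.660) = 0.5752
Then solve for n' with r_old = 0.5752, r_target = 0.72: n' = 0.72(1 − 0.5752)/[0.5752(1 − 0.72)] = 1.8991
Total items = 1.8991 × 53 = 100.65, rounded up to 101.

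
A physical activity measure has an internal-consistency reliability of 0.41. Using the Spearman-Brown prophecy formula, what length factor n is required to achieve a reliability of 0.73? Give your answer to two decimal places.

Invert Spearman-Brown to solve for n:
n = r_target (1 − r_old) / [ r_old (1 − r_target) ]
n = 0.73(1 − 0.41) / [0.41(1 − 0.73)]
  = 0.4307 / 0.1107 = 3.8907

3.89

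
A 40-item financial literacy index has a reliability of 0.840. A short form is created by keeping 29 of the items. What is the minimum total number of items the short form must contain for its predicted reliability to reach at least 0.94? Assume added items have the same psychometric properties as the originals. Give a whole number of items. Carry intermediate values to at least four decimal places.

Short-form reliability: n = 29/40 = 0.7250; r_29 = n·r/(1+(n−1)r) ≈ 0.7919
Length factor from the short form to reach 0.94: n' = 0.94(1 − 0.7919) / [0.7919(1 − 0.94)] ≈ 4.1170
Items = 4.1170 × 29 ≈ 119.39 → 120

120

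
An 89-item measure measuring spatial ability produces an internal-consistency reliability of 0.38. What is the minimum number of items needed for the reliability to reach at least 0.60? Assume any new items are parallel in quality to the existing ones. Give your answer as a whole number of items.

n = 0.60 × (1 − 0.38) / [ 0.38 × (1 − 0.60) ]
  = 0.3720 / 0.1520 = 2.4474
Items needed = n × 89 = 2.4474 × 89 ≈ 217.82 → round up to 218

218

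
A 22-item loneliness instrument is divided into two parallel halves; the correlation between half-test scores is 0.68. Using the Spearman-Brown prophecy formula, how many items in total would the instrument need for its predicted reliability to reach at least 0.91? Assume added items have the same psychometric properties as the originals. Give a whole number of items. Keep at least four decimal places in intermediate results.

r_full = 2(0.68)/(1 + 0.68) = 0.8095
Solve Spearman-Brown for n: n = 0.91(1 − 0.8095) / [0.8095(1 − 0.91)] = 2.3795
Required items = 2.3795 × 22 = 52.35, so 53 items.

53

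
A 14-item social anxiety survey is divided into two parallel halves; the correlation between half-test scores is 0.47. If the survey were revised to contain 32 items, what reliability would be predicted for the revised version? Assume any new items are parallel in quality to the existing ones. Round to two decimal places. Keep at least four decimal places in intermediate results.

0.80

Full-test reliability from the split-half r: r_full = 2(0.47)/(1 + 0.47) = 0.6395
Then adjust to 32 items: n = 32/14 = 2.2857
r_new = n·r_full / (1 + (n − 1)·r_full) = 1.4617 / 1.8222 ≈ 0.8022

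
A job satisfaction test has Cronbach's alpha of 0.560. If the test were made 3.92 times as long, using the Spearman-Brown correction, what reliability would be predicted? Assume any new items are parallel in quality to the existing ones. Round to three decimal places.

Apply the Spearman-Brown prophecy formula, r' = nr / [1 + (n − 1)r]:
r_new = (3.92 × 0.560) / (1 + (3.92 − 1) × 0.560)
     = 2.1952 / 2.6352 = 0.8330

0.833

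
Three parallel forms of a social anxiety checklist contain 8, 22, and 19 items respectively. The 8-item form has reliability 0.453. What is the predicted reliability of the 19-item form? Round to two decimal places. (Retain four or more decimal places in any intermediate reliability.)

Only the ratio of lengths matters: n = 19/8 = 2.3750
r_{19} = n·r / (1 + (n − 1)·r) = 1.0759 / 1.6229 ≈ 0.6629

0.66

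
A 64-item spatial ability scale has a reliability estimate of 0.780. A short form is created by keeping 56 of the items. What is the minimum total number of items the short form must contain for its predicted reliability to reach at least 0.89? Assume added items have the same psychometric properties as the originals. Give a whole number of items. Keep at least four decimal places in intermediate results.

Short-form reliability: n = 56/64 = 0.8750; r_56 = n·r/(1+(n−1)r) ≈ 0.7562
Length factor from the short form to reach 0.89: n' = 0.89(1 − 0.7562) / [0.7562(1 − 0.89)] ≈ 2.6085
Total items = 2.6085 × 56 = 146.08, rounded up to 147.

147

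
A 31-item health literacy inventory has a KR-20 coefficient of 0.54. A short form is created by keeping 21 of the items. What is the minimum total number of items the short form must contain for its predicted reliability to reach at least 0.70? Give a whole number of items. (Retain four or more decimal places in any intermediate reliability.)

62

First, r for the 21-item form: n = 21/31 = 0.6774, so r_21 = 0.6774·0.54/(1 + (0.6774 − 1)·0.54) = 0.4430
Length factor from the short form to reach 0.70: n' = 0.70(1 − 0.4430) / [0.4430(1 − 0.70)] ≈ 2.9338
Items = 2.9338 × 21 ≈ 61.61 → 62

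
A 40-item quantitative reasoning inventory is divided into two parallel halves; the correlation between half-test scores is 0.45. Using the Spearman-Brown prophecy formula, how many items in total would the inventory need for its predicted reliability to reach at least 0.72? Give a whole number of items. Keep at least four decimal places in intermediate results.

Corrected full-test reliability: r_full = 2 × 0.45 / (1 + 0.45) ≈ 0.6207
Solve Spearman-Brown for n: n = 0.72(1 − 0.6207) / [0.6207(1 − 0.72)] = 1.5714
Items = 1.5714 × 40 ≈ 62.86 → 63

63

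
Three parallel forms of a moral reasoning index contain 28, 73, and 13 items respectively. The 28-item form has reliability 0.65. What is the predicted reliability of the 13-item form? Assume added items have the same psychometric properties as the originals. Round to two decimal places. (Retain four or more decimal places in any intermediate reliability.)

0.46

Only the ratio of lengths matters: n = 13/28 = 0.4643
r_{13} = n·r / (1 + (n − 1)·r) = 0.3018 / 0.6518 ≈ 0.4630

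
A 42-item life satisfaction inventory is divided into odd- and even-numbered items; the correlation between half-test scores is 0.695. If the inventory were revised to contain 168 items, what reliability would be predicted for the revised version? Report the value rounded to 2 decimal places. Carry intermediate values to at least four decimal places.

Spearman-Brown correction (n = 2): r_full = 2·0.695/(1 + 0.695) = 0.8201
Then adjust to 168 items: n = 168/42 = 4.0000
r_new = n·r_full / (1 + (n − 1)·r_full) = 3.2804 / 3.4603 ≈ 0.9480

0.95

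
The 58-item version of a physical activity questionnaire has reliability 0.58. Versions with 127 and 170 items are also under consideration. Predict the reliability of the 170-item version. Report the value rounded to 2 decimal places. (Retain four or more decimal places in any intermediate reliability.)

0.80

Only the ratio of lengths matters: n = 170/58 = 2.9310
r_{170} = n·r / (1 + (n − 1)·r) = 1.7000 / 2.1200 ≈ 0.8019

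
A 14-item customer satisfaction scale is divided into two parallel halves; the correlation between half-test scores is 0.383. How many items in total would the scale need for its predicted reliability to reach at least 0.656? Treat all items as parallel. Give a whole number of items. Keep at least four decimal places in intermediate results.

22

r_full = 2(0.383)/(1 + 0.383) = 0.5539
Solve Spearman-Brown for n: n = 0.656(1 − 0.5539) / [0.5539(1 − 0.656)] = 1.5358
Required items = 1.5358 × 14 = 21.50, so 22 items.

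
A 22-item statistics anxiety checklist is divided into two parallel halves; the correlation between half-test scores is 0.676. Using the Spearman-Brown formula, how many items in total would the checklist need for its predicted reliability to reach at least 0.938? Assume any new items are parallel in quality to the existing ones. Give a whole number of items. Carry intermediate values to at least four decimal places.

80

r_full = 2(0.676)/(1 + 0.676) = 0.8067
Solve Spearman-Brown for n: n = 0.938(1 − 0.8067) / [0.8067(1 − 0.938)] = 3.6252
Items = 3.6252 × 22 ≈ 79.75 → 80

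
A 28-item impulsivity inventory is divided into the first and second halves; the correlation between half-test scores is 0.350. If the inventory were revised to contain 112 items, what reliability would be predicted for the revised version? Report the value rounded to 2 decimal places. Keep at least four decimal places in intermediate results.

Spearman-Brown correction (n = 2): r_full = 2·0.350/(1 + 0.350) = 0.5185
Length factor from 28 to 112 items: n = 112/28 = 4.0000
r_new = n·r_full / (1 + (n − 1)·r_full) = 2.0740 / 2.5555 ≈ 0.8116

0.81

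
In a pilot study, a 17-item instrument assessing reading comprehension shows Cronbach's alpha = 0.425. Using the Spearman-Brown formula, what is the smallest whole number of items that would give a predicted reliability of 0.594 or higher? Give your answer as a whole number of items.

Spearman-Brown solved for the length factor n:
n = r*(1 − r) / [ r (1 − r*) ]
n = [0.594 × 0.575] / [0.425 × 0.406]
n = 0.341550 / 0.172550 ≈ 1.9794
So the test needs 1.9794 × 17 ≈ 33.65 items; rounding up, 34.

34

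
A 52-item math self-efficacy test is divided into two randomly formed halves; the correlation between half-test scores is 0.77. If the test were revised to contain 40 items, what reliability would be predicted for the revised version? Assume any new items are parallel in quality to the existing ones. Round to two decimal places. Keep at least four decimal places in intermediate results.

0.84

First correct the split-half correlation to full-test reliability: r_full = 2 × 0.77 / (1 + 0.77) ≈ 0.8701
Then adjust to 40 items: n = 40/52 = 0.7692
r_new = n·r_full / (1 + (n − 1)·r_full) = 0.6693 / 0.7992 ≈ 0.8375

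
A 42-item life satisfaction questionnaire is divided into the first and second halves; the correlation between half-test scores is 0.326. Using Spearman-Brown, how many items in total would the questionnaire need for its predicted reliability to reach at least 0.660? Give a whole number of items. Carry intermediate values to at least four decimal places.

85

r_full = 2(0.326)/(1 + 0.326) = 0.4917
n = r_tgt(1 − r_full) / [r_full(1 − r_tgt)] = 0.660 × 0.5083 / (0.4917 × 0.340) ≈ 2.0067
Items = 2.0067 × 42 ≈ 84.28 → 85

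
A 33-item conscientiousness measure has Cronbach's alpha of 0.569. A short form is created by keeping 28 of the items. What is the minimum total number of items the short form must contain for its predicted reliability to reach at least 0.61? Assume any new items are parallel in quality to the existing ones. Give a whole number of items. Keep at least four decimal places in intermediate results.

Short-form reliability: n = 28/33 = 0.8485; r_28 = n·r/(1+(n−1)r) ≈ 0.5283
Length factor from the short form to reach 0.61: n' = 0.61(1 − 0.5283) / [0.5283(1 − 0.61)] ≈ 1.3965
Items = 1.3965 × 28 ≈ 39.10 → 40

40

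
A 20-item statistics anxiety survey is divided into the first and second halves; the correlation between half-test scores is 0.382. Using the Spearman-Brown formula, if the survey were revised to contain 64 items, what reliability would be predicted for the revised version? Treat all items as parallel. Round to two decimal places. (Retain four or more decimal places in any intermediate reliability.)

Spearman-Brown correction (n = 2): r_full = 2·0.382/(1 + 0.382) = 0.5528
Length factor from 20 to 64 items: n = 64/20 = 3.2000
r_new = n·r_full / (1 + (n − 1)·r_full) = 1.7690 / 2.2162 ≈ 0.7982

0.80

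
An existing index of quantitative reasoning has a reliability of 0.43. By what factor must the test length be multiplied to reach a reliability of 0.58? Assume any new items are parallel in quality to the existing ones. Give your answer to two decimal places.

1.83

n = 0.58(1 − 0.43) / [0.43(1 − 0.58)]
  = 0.3306 / 0.1806 = 1.8306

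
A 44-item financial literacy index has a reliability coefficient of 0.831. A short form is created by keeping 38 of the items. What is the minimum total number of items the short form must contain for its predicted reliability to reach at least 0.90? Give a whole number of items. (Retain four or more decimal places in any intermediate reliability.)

81

Short-form reliability: n = 38/44 = 0.8636; r_38 = n·r/(1+(n−1)r) ≈ 0.8094
Then solve for n' with r_old = 0.8094, r_target = 0.90: n' = 0.90(1 − 0.8094)/[0.8094(1 − 0.90)] = 2.1193
Total items = 2.1193 × 38 = 80.53, rounded up to 81.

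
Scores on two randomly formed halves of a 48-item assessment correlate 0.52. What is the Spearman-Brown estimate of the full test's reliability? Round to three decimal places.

0.684

r_full = 2(0.52) / (1 + 0.52)
r_full = 1.0400 / 1.5200 ≈ 0.6842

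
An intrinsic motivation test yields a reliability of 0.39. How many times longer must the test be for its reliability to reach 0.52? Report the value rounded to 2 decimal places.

Spearman-Brown solved for the length factor n:
n = r*(1 − r) / [ r (1 − r*) ]
n = 0.52(1 − 0.39) / [0.39(1 − 0.52)]
  = 0.3172 / 0.1872 = 1.6944

1.69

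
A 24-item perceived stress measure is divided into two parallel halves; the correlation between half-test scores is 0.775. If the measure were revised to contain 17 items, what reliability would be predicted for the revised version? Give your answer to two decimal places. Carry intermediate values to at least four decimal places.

0.83

Full-test reliability from the split-half r: r_full = 2(0.775)/(1 + 0.775) = 0.8732
Then adjust to 17 items: n = 17/24 = 0.7083
r_new = n·r_full / (1 + (n − 1)·r_full) = 0.6185 / 0.7453 ≈ 0.8299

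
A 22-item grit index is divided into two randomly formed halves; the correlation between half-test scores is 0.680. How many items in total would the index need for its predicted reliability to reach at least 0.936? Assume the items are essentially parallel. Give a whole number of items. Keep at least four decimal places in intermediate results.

76

r_full = 2(0.680)/(1 + 0.680) = 0.8095
n = r_tgt(1 − r_full) / [r_full(1 − r_tgt)] = 0.936 × 0.1905 / (0.8095 × 0.064) ≈ 3.4417
Items = 3.4417 × 22 ≈ 75.72 → 76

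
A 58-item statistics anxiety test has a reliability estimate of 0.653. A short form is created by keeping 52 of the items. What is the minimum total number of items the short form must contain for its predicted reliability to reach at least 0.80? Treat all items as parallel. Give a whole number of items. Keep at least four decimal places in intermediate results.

First, r for the 52-item form: n = 52/58 = 0.8966, so r_52 = 0.8966·0.653/(1 + (0.8966 − 1)·0.653) = 0.6279
Then solve for n' with r_old = 0.6279, r_target = 0.80: n' = 0.80(1 − 0.6279)/[0.6279(1 − 0.80)] = 2.3704
Total items = 2.3704 × 52 = 123.26, rounded up to 124.

124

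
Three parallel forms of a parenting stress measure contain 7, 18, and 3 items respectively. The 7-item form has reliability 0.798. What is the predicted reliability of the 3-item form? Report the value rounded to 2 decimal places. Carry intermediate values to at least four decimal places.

Only the ratio of lengths matters: n = 3/7 = 0.4286
r_{3} = n·r / (1 + (n − 1)·r) = 0.3420 / 0.5440 ≈ 0.6287

0.63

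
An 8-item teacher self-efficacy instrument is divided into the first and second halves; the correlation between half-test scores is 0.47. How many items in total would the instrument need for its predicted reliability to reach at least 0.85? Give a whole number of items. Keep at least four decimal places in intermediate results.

Corrected full-test reliability: r_full = 2 × 0.47 / (1 + 0.47) ≈ 0.6395
Solve Spearman-Brown for n: n = 0.85(1 − 0.6395) / [0.6395(1 − 0.85)] = 3.1944
Required items = 3.1944 × 8 = 25.56, so 26 items.

26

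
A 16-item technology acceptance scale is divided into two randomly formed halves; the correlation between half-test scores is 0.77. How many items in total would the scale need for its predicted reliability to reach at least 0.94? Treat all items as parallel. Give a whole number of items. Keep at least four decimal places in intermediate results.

38

Corrected full-test reliability: r_full = 2 × 0.77 / (1 + 0.77) ≈ 0.8701
n = r_tgt(1 − r_full) / [r_full(1 − r_tgt)] = 0.94 × 0.1299 / (0.8701 × 0.06) ≈ 2.3389
Items = 2.3389 × 16 ≈ 37.42 → 38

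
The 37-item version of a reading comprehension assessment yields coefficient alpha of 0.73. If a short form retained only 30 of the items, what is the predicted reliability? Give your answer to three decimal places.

0.687

n = 30/37 = 0.8108
r_new = (0.8108 × 0.73) / (1 + (0.8108 − 1) × 0.73)
r_new = 0.5919 / 0.8619 ≈ 0.6867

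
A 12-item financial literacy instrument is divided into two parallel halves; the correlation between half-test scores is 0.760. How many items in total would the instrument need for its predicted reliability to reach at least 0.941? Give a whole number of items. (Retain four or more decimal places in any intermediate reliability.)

31

r_full = 2(0.760)/(1 + 0.760) = 0.8636
Solve Spearman-Brown for n: n = 0.941(1 − 0.8636) / [0.8636(1 − 0.941)] = 2.5191
Required items = 2.5191 × 12 = 30.23, so 31 items.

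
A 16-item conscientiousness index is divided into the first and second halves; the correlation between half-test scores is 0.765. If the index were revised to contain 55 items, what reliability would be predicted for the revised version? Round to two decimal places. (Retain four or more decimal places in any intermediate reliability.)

0.96

Spearman-Brown correction (n = 2): r_full = 2·0.765/(1 + 0.765) = 0.8669
Length factor from 16 to 55 items: n = 55/16 = 3.4375
r_new = n·r_full / (1 + (n − 1)·r_full) = 2.9800 / 3.1131 ≈ 0.9572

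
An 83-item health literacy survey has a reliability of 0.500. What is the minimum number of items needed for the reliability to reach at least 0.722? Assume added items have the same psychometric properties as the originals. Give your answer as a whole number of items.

Invert Spearman-Brown to solve for n:
n = r*(1 − r) / [ r (1 − r*) ]
n = 0.722 × (1 − 0.500) / [ 0.500 × (1 − 0.722) ]
  = 0.361000 / 0.139000 = 2.5971
So the test needs 2.5971 × 83 ≈ 215.56 items; rounding up, 216.

216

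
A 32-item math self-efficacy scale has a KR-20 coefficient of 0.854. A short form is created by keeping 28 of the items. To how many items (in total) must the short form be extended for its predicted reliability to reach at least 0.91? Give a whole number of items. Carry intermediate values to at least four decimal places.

Short-form reliability: n = 28/32 = 0.8750; r_28 = n·r/(1+(n−1)r) ≈ 0.8366
Length factor from the short form to reach 0.91: n' = 0.91(1 − 0.8366) / [0.8366(1 − 0.91)] ≈ 1.9748
Total items = 1.9748 × 28 = 55.29, rounded up to 56.

56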